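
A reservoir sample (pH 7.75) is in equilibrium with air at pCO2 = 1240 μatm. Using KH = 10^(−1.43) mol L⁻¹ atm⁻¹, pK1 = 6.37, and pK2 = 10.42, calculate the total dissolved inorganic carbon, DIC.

[CO2*] = KH · pCO2 = 10^(−1.43) × 1240×10^-6 = 4.607×10^-5 mol/L
α₀ = 1/(1 + K1/[H⁺] + K1K2/[H⁺]²) = 1/(1 + 10^+1.38 + 10^-1.29) = 0.03994
DIC = [CO2*]/α₀ = 4.607×10^-5 / 0.03994 = 1.15 mmol/L

DIC = 1.15 mmol/L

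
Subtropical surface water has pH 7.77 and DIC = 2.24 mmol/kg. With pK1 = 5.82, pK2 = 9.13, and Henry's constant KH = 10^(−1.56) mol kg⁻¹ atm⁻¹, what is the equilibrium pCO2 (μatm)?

α₀ = 1 / (1 + K1/[H⁺] + K1K2/[H⁺]²) = 1 / (1 + 10^+1.95 + 10^+0.59)
   = 1 / (1 + 89.125 + 3.8905) = 1/94.016 = 0.01064
[CO2*] = α₀ × DIC = 0.01064 × 2.24 = 0.02383 mmol/kg
pCO2 = [CO2*]/KH = 2.383×10^-5 / 2.754×10^-2 = 865 μatm

pCO2 = 865 μatm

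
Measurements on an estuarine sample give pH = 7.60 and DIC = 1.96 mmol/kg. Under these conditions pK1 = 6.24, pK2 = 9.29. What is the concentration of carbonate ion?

[CO3²⁻] = 0.0376 mmol/kg

α₂ = 1 / (1 + [H⁺]/K2 + [H⁺]²/(K1K2)) = 1 / (1 + 10^+1.69 + 10^+0.33)
   = 1 / (1 + 48.978 + 2.1380) = 1/52.116 = 0.01919
[CO3²⁻] = α₂ × DIC = 0.01919 × 1.96 = 0.0376 mmol/kg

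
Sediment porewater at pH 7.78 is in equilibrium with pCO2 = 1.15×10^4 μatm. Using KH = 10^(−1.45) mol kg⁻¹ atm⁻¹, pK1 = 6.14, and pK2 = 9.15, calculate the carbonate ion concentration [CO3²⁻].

[CO2*] = KH · pCO2 = 10^(−1.45) × 1.15×10^4×10^-6 = 4.080×10^-4 mol/kg
α₀ = 1/(1 + K1/[H⁺] + K1K2/[H⁺]²) = 1/(1 + 10^+1.64 + 10^+0.27) = 0.02150
DIC = [CO2*]/α₀ = 4.080×10^-4 / 0.02150 = 18.98 mmol/kg
[CO3²⁻] = α₂·DIC; α₂ = 0.04003, so [CO3²⁻] = 0.04003 × 18.98 = 0.760 mmol/kg

[CO3²⁻] = 0.760 mmol/kg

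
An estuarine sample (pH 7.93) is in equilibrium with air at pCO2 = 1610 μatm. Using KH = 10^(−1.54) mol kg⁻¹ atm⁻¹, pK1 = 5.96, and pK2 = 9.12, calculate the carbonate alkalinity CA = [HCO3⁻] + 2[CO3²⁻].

CA = 4.89 mmol/kg

[CO2*] = KH · pCO2 = 10^(−1.54) × 1610×10^-6 = 4.643×10^-5 mol/kg
α₀ = 1/(1 + K1/[H⁺] + K1K2/[H⁺]²) = 1/(1 + 10^+1.97 + 10^+0.78) = 0.009965
DIC = [CO2*]/α₀ = 4.643×10^-5 / 0.009965 = 4.660 mmol/kg
CA = (α₁ + 2α₂)·DIC = (0.9300 + 2×0.06005) × 4.660 = 4.89 mmol/kg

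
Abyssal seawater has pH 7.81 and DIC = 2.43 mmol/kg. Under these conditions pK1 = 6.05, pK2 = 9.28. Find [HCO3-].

[HCO3⁻] = 2.31 mmol/kg

α₁ = 1 / (1 + [H⁺]/K1 + K2/[H⁺]) = 1 / (1 + 10^-1.76 + 10^-1.47)
   = 1 / (1 + 0.017378 + 0.033884) = 1/1.0513 = 0.9512
[HCO3⁻] = α₁ × DIC = 0.9512 × 2.43 = 2.31 mmol/kg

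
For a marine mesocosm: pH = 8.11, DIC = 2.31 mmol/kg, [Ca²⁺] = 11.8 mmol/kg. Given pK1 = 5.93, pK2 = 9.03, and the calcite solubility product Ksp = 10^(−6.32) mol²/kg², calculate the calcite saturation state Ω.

α₂ = 1 / (1 + [H⁺]/K2 + [H⁺]²/(K1K2)) = 1 / (1 + 10^+0.92 + 10^-1.26)
   = 1 / (1 + 8.3176 + 0.054954) = 1/9.3726 = 0.1067
[CO3²⁻] = α₂ × DIC = 0.1067 × 2.31 = 0.2465 mmol/kg
Ksp = 10^(−6.32) = 4.786×10^-7
Ω = [Ca²⁺][CO3²⁻]/Ksp = (11.8×10^-3)(2.465×10^-4) / 4.786×10^-7 = 6.08

Ω = 6.08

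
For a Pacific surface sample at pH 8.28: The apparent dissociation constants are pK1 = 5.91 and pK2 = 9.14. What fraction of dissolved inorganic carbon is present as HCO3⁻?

α₁ = 1 / (1 + [H⁺]/K1 + K2/[H⁺]) = 1 / (1 + 10^-2.37 + 10^-0.86)
   = 1 / (1 + 0.0042658 + 0.13804) = 1/1.1423 = 0.8754

α₁ = 0.875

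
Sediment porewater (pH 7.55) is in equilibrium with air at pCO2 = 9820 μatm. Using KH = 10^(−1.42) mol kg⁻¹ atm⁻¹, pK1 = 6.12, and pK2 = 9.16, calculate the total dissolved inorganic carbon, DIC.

[CO2*] = KH · pCO2 = 10^(−1.42) × 9820×10^-6 = 3.733×10^-4 mol/kg
α₀ = 1/(1 + K1/[H⁺] + K1K2/[H⁺]²) = 1/(1 + 10^+1.43 + 10^-0.18) = 0.03499
DIC = [CO2*]/α₀ = 3.733×10^-4 / 0.03499 = 10.7 mmol/kg

DIC = 10.7 mmol/kg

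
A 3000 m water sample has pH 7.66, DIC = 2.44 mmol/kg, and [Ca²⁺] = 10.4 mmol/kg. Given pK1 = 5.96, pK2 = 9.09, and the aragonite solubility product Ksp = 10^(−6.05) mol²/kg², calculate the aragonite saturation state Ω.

Ω = 1.00

α₂ = 1 / (1 + [H⁺]/K2 + [H⁺]²/(K1K2)) = 1 / (1 + 10^+1.43 + 10^-0.27)
   = 1 / (1 + 26.915 + 0.53703) = 1/28.452 = 0.03515
[CO3²⁻] = α₂ × DIC = 0.03515 × 2.44 = 0.08576 mmol/kg
Ksp = 10^(−6.05) = 8.913×10^-7
Ω = [Ca²⁺][CO3²⁻]/Ksp = (10.4×10^-3)(8.576×10^-5) / 8.913×10^-7 = 1.00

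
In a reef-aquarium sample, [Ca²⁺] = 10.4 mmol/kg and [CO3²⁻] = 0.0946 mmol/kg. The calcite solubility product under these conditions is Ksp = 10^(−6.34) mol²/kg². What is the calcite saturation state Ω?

Ksp = 10^(−6.34) = 4.571×10^-7
Ω = [Ca²⁺][CO3²⁻]/Ksp = (10.4×10^-3)(0.0946×10^-3) / 4.571×10^-7 = 2.15

Ω = 2.15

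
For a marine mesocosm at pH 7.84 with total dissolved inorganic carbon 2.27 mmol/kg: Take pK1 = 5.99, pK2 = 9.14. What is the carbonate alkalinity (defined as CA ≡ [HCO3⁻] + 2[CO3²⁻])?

CA = 2.35 mmol/kg

CA = [HCO3⁻] + 2[CO3²⁻] = (α₁ + 2α₂)·DIC
At pH 7.84: [H⁺]/K1 = 10^-1.85 = 0.014125, K2/[H⁺] = 10^-1.30 = 0.050119
α₁ = 1/(1 + 0.014125 + 0.050119) = 1/1.0642 = 0.9396; α₂ = α₁·K2/[H⁺] = 0.04709
α₁ + 2α₂ = 1.0338
CA = 1.0338 × 2.27 = 2.35 mmol/kg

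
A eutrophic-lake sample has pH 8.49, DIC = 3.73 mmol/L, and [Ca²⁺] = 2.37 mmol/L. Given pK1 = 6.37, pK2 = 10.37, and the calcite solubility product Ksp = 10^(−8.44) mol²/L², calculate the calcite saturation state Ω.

Ω = 31.4

α₂ = 1 / (1 + [H⁺]/K2 + [H⁺]²/(K1K2)) = 1 / (1 + 10^+1.88 + 10^-0.24)
   = 1 / (1 + 75.858 + 0.57544) = 1/77.433 = 0.01291
[CO3²⁻] = α₂ × DIC = 0.01291 × 3.73 = 0.04817 mmol/L
Ksp = 10^(−8.44) = 3.631×10^-9
Ω = [Ca²⁺][CO3²⁻]/Ksp = (2.37×10^-3)(4.817×10^-5) / 3.631×10^-9 = 31.4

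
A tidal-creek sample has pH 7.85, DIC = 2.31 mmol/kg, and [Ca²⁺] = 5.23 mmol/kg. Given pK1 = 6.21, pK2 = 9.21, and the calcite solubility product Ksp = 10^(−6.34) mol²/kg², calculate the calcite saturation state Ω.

α₂ = 1 / (1 + [H⁺]/K2 + [H⁺]²/(K1K2)) = 1 / (1 + 10^+1.36 + 10^-0.28)
   = 1 / (1 + 22.909 + 0.52481) = 1/24.433 = 0.04093
[CO3²⁻] = α₂ × DIC = 0.04093 × 2.31 = 0.09454 mmol/kg
Ksp = 10^(−6.34) = 4.571×10^-7
Ω = [Ca²⁺][CO3²⁻]/Ksp = (5.23×10^-3)(9.454×10^-5) / 4.571×10^-7 = 1.08

Ω = 1.08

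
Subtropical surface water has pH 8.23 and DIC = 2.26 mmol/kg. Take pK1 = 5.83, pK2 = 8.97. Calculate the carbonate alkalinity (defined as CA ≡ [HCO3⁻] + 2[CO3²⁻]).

CA = [HCO3⁻] + 2[CO3²⁻] = (α₁ + 2α₂)·DIC
At pH 8.23: [H⁺]/K1 = 10^-2.40 = 0.0039811, K2/[H⁺] = 10^-0.74 = 0.18197
α₁ = 1/(1 + 0.0039811 + 0.18197) = 1/1.1860 = 0.8432; α₂ = α₁·K2/[H⁺] = 0.1534
α₁ + 2α₂ = 1.1501
CA = 1.1501 × 2.26 = 2.60 mmol/kg

CA = 2.60 mmol/kg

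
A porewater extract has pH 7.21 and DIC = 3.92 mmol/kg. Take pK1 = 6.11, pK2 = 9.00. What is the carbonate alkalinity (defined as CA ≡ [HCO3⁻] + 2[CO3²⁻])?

CA = [HCO3⁻] + 2[CO3²⁻] = (α₁ + 2α₂)·DIC
At pH 7.21: [H⁺]/K1 = 10^-1.10 = 0.079433, K2/[H⁺] = 10^-1.79 = 0.016218
α₁ = 1/(1 + 0.079433 + 0.016218) = 1/1.0957 = 0.9127; α₂ = α₁·K2/[H⁺] = 0.01480
α₁ + 2α₂ = 0.9423
CA = 0.9423 × 3.92 = 3.69 mmol/kg

CA = 3.69 mmol/kg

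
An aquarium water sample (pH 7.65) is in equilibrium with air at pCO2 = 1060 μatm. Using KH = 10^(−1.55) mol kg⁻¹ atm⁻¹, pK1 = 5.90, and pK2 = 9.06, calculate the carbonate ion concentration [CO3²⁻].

[CO2*] = KH · pCO2 = 10^(−1.55) × 1060×10^-6 = 2.987×10^-5 mol/kg
α₀ = 1/(1 + K1/[H⁺] + K1K2/[H⁺]²) = 1/(1 + 10^+1.75 + 10^+0.34) = 0.01683
DIC = [CO2*]/α₀ = 2.987×10^-5 / 0.01683 = 1.775 mmol/kg
[CO3²⁻] = α₂·DIC; α₂ = 0.03682, so [CO3²⁻] = 0.03682 × 1.775 = 0.0654 mmol/kg

[CO3²⁻] = 0.0654 mmol/kg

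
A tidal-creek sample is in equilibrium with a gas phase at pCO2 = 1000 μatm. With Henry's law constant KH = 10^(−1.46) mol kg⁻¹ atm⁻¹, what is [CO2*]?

KH = 10^(−1.46) = 3.467×10^-2 mol kg⁻¹ atm⁻¹
[CO2*] = KH · pCO2 = 3.467×10^-2 × 1000×10^-6 atm = 3.47×10^-5 mol/kg

[CO2*] = 34.7 μmol/kg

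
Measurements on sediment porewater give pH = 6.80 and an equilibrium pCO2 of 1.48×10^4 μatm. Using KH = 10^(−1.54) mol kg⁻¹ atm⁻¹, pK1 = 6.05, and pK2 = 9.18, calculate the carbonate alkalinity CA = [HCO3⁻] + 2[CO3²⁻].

[CO2*] = KH · pCO2 = 10^(−1.54) × 1.48×10^4×10^-6 = 4.268×10^-4 mol/kg
α₀ = 1/(1 + K1/[H⁺] + K1K2/[H⁺]²) = 1/(1 + 10^+0.75 + 10^-1.63) = 0.1504
DIC = [CO2*]/α₀ = 4.268×10^-4 / 0.1504 = 2.837 mmol/kg
CA = (α₁ + 2α₂)·DIC = (0.8460 + 2×0.003527) × 2.837 = 2.42 mmol/kg

CA = 2.42 mmol/kg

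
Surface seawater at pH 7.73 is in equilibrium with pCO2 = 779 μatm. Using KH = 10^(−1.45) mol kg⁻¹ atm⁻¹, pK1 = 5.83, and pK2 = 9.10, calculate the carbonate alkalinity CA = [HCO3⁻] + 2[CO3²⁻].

[CO2*] = KH · pCO2 = 10^(−1.45) × 779×10^-6 = 2.764×10^-5 mol/kg
α₀ = 1/(1 + K1/[H⁺] + K1K2/[H⁺]²) = 1/(1 + 10^+1.90 + 10^+0.53) = 0.01193
DIC = [CO2*]/α₀ = 2.764×10^-5 / 0.01193 = 2.317 mmol/kg
CA = (α₁ + 2α₂)·DIC = (0.9476 + 2×0.04042) × 2.317 = 2.38 mmol/kg

CA = 2.38 mmol/kg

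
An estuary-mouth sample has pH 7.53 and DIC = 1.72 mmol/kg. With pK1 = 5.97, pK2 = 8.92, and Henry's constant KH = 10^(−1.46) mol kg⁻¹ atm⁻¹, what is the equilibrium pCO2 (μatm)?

α₀ = 1 / (1 + K1/[H⁺] + K1K2/[H⁺]²) = 1 / (1 + 10^+1.56 + 10^+0.17)
   = 1 / (1 + 36.308 + 1.4791) = 1/38.787 = 0.02578
[CO2*] = α₀ × DIC = 0.02578 × 1.72 = 0.04434 mmol/kg
pCO2 = [CO2*]/KH = 4.434×10^-5 / 3.467×10^-2 = 1280 μatm

pCO2 = 1280 μatm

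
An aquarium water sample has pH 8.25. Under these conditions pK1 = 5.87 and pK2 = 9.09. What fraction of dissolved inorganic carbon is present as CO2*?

α₀ = 0.00363

α₀ = 1 / (1 + K1/[H⁺] + K1K2/[H⁺]²) = 1 / (1 + 10^+2.38 + 10^+1.54)
   = 1 / (1 + 239.88 + 34.674) = 1/275.56 = 0.003629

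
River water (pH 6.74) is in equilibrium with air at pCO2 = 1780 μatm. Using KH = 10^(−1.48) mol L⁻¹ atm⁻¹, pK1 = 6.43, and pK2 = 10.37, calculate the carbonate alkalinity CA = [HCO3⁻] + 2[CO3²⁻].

[CO2*] = KH · pCO2 = 10^(−1.48) × 1780×10^-6 = 5.894×10^-5 mol/L
α₀ = 1/(1 + K1/[H⁺] + K1K2/[H⁺]²) = 1/(1 + 10^+0.31 + 10^-3.32) = 0.3287
DIC = [CO2*]/α₀ = 5.894×10^-5 / 0.3287 = 0.1793 mmol/L
CA = (α₁ + 2α₂)·DIC = (0.6711 + 2×0.0001573) × 0.1793 = 0.120 mmol/L

CA = 0.120 mmol/L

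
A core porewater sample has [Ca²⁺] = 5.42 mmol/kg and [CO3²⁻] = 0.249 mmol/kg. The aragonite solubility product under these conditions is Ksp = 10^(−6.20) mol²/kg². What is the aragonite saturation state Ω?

Ω = 2.14

Ksp = 10^(−6.20) = 6.310×10^-7
Ω = [Ca²⁺][CO3²⁻]/Ksp = (5.42×10^-3)(0.249×10^-3) / 6.310×10^-7 = 2.14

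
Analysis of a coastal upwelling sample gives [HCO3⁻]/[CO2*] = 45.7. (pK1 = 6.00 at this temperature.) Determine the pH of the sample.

pH = 7.66

From K1 = [H⁺][HCO3⁻]/[CO2*]:  pH = pK1 + log₁₀([HCO3⁻]/[CO2*])
log₁₀(45.7) = +1.660
pH = 6.00 + (+1.660) = 7.66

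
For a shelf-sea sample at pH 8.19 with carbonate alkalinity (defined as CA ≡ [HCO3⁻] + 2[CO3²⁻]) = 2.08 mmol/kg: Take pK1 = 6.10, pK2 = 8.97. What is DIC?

DIC = 1.83 mmol/kg

CA = [HCO3⁻] + 2[CO3²⁻] = (α₁ + 2α₂)·DIC
At pH 8.19: [H⁺]/K1 = 10^-2.09 = 0.0081283, K2/[H⁺] = 10^-0.78 = 0.16596
α₁ = 1/(1 + 0.0081283 + 0.16596) = 1/1.1741 = 0.8517; α₂ = α₁·K2/[H⁺] = 0.1414
α₁ + 2α₂ = 1.1344
DIC = CA / (α₁ + 2α₂) = 2.08 / 1.1344 = 1.83 mmol/kg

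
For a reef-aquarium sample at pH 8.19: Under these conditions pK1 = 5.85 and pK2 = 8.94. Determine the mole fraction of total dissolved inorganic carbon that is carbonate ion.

α₂ = 0.150

α₂ = 1 / (1 + [H⁺]/K2 + [H⁺]²/(K1K2)) = 1 / (1 + 10^+0.75 + 10^-1.59)
   = 1 / (1 + 5.6234 + 0.025704) = 1/6.6491 = 0.1504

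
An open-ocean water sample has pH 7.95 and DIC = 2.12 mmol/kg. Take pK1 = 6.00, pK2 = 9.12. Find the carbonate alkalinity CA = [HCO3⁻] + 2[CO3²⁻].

CA = 2.23 mmol/kg

CA = [HCO3⁻] + 2[CO3²⁻] = (α₁ + 2α₂)·DIC
At pH 7.95: [H⁺]/K1 = 10^-1.95 = 0.011220, K2/[H⁺] = 10^-1.17 = 0.067608
α₁ = 1/(1 + 0.011220 + 0.067608) = 1/1.0788 = 0.9269; α₂ = α₁·K2/[H⁺] = 0.06267
α₁ + 2α₂ = 1.0523
CA = 1.0523 × 2.12 = 2.23 mmol/kg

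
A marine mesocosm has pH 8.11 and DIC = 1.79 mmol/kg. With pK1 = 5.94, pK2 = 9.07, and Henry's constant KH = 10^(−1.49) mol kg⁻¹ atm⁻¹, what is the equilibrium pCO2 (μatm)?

α₀ = 1 / (1 + K1/[H⁺] + K1K2/[H⁺]²) = 1 / (1 + 10^+2.17 + 10^+1.21)
   = 1 / (1 + 147.91 + 16.218) = 1/165.13 = 0.006056
[CO2*] = α₀ × DIC = 0.006056 × 1.79 = 0.01084 mmol/kg = 10.84 μmol/kg
pCO2 = [CO2*]/KH = 1.084×10^-5 / 3.236×10^-2 = 335 μatm

pCO2 = 335 μatm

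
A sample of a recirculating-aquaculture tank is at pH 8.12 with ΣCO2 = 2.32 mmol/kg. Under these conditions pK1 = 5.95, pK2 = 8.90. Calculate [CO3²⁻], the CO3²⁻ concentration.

[CO3²⁻] = 0.328 mmol/kg

α₂ = 1 / (1 + [H⁺]/K2 + [H⁺]²/(K1K2)) = 1 / (1 + 10^+0.78 + 10^-1.39)
   = 1 / (1 + 6.0256 + 0.040738) = 1/7.0663 = 0.1415
[CO3²⁻] = α₂ × DIC = 0.1415 × 2.32 = 0.328 mmol/kg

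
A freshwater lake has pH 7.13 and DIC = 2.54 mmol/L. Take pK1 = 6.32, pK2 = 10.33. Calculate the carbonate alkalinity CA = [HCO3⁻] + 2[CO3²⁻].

CA = 2.20 mmol/L

CA = [HCO3⁻] + 2[CO3²⁻] = (α₁ + 2α₂)·DIC
At pH 7.13: [H⁺]/K1 = 10^-0.81 = 0.15488, K2/[H⁺] = 10^-3.20 = 0.00063096
α₁ = 1/(1 + 0.15488 + 0.00063096) = 1/1.1555 = 0.8654; α₂ = α₁·K2/[H⁺] = 0.0005460
α₁ + 2α₂ = 0.8665
CA = 0.8665 × 2.54 = 2.20 mmol/L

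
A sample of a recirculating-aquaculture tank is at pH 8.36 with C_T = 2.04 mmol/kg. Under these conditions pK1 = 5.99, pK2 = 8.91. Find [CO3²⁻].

[CO3²⁻] = 0.447 mmol/kg

α₂ = 1 / (1 + [H⁺]/K2 + [H⁺]²/(K1K2)) = 1 / (1 + 10^+0.55 + 10^-1.82)
   = 1 / (1 + 3.5481 + 0.015136) = 1/4.5633 = 0.2191
[CO3²⁻] = α₂ × DIC = 0.2191 × 2.04 = 0.447 mmol/kg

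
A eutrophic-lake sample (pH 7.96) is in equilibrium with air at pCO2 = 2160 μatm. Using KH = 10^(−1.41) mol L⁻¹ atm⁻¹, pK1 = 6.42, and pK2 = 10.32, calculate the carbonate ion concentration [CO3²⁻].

[CO2*] = KH · pCO2 = 10^(−1.41) × 2160×10^-6 = 8.403×10^-5 mol/L
α₀ = 1/(1 + K1/[H⁺] + K1K2/[H⁺]²) = 1/(1 + 10^+1.54 + 10^-0.82) = 0.02791
DIC = [CO2*]/α₀ = 8.403×10^-5 / 0.02791 = 3.011 mmol/L
[CO3²⁻] = α₂·DIC; α₂ = 0.004225, so [CO3²⁻] = 0.004225 × 3.011 = 0.0127 mmol/L = 12.7 μmol/L

[CO3²⁻] = 12.7 μmol/L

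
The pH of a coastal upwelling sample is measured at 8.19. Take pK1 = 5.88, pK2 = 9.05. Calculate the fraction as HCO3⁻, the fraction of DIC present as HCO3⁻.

α₁ = 1 / (1 + [H⁺]/K1 + K2/[H⁺]) = 1 / (1 + 10^-2.31 + 10^-0.86)
   = 1 / (1 + 0.0048978 + 0.13804) = 1/1.1429 = 0.8749

α₁ = 0.875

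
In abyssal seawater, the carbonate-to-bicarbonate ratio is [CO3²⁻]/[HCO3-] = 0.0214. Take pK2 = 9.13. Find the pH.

pH = 7.46

From K2 = [H⁺][CO3²⁻]/[HCO3-]:  pH = pK2 + log₁₀([CO3²⁻]/[HCO3-])
log₁₀(0.0214) = -1.670
pH = 9.13 + (-1.670) = 7.46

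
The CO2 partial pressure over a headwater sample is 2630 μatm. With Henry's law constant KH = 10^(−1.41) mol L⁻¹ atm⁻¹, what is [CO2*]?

[CO2*] = 102 μmol/L

KH = 10^(−1.41) = 3.890×10^-2 mol L⁻¹ atm⁻¹
[CO2*] = KH · pCO2 = 3.890×10^-2 × 2630×10^-6 atm = 1.02×10^-4 mol/L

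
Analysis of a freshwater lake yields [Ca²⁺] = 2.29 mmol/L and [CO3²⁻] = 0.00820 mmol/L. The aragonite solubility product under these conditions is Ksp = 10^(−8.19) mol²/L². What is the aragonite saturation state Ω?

Ksp = 10^(−8.19) = 6.457×10^-9
Ω = [Ca²⁺][CO3²⁻]/Ksp = (2.29×10^-3)(0.00820×10^-3) / 6.457×10^-9 = 2.91

Ω = 2.91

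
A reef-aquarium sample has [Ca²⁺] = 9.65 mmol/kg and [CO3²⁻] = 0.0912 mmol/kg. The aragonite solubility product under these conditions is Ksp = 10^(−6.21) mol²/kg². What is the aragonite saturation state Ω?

Ω = 1.43

Ksp = 10^(−6.21) = 6.166×10^-7
Ω = [Ca²⁺][CO3²⁻]/Ksp = (9.65×10^-3)(0.0912×10^-3) / 6.166×10^-7 = 1.43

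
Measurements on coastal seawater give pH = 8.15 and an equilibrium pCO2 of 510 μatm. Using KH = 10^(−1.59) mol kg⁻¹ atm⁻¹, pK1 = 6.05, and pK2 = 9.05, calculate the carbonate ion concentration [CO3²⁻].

[CO2*] = KH · pCO2 = 10^(−1.59) × 510×10^-6 = 1.311×10^-5 mol/kg
α₀ = 1/(1 + K1/[H⁺] + K1K2/[H⁺]²) = 1/(1 + 10^+2.10 + 10^+1.20) = 0.007006
DIC = [CO2*]/α₀ = 1.311×10^-5 / 0.007006 = 1.871 mmol/kg
[CO3²⁻] = α₂·DIC; α₂ = 0.1110, so [CO3²⁻] = 0.1110 × 1.871 = 0.208 mmol/kg

[CO3²⁻] = 0.208 mmol/kg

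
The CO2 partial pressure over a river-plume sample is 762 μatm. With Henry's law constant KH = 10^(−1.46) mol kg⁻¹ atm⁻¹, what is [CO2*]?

KH = 10^(−1.46) = 3.467×10^-2 mol kg⁻¹ atm⁻¹
[CO2*] = KH · pCO2 = 3.467×10^-2 × 762×10^-6 atm = 2.64×10^-5 mol/kg

[CO2*] = 26.4 μmol/kg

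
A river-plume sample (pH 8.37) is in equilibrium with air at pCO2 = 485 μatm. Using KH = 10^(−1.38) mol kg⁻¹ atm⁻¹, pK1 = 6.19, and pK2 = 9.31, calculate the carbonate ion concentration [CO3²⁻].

[CO2*] = KH · pCO2 = 10^(−1.38) × 485×10^-6 = 2.022×10^-5 mol/kg
α₀ = 1/(1 + K1/[H⁺] + K1K2/[H⁺]²) = 1/(1 + 10^+2.18 + 10^+1.24) = 0.005892
DIC = [CO2*]/α₀ = 2.022×10^-5 / 0.005892 = 3.432 mmol/kg
[CO3²⁻] = α₂·DIC; α₂ = 0.1024, so [CO3²⁻] = 0.1024 × 3.432 = 0.351 mmol/kg

[CO3²⁻] = 0.351 mmol/kg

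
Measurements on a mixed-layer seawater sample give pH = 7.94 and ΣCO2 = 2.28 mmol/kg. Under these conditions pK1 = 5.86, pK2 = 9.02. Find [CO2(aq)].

α₀ = 1 / (1 + K1/[H⁺] + K1K2/[H⁺]²) = 1 / (1 + 10^+2.08 + 10^+1.00)
   = 1 / (1 + 120.23 + 10.000) = 1/131.23 = 0.007620
[CO2*] = α₀ × DIC = 0.007620 × 2.28 = 0.0174 mmol/kg = 17.4 μmol/kg

[CO2*] = 17.4 μmol/kg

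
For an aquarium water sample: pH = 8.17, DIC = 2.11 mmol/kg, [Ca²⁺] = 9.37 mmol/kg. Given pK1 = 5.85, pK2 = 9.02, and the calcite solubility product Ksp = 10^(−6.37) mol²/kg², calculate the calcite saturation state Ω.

Ω = 5.71

α₂ = 1 / (1 + [H⁺]/K2 + [H⁺]²/(K1K2)) = 1 / (1 + 10^+0.85 + 10^-1.47)
   = 1 / (1 + 7.0795 + 0.033884) = 1/8.1133 = 0.1233
[CO3²⁻] = α₂ × DIC = 0.1233 × 2.11 = 0.2601 mmol/kg
Ksp = 10^(−6.37) = 4.266×10^-7
Ω = [Ca²⁺][CO3²⁻]/Ksp = (9.37×10^-3)(2.601×10^-4) / 4.266×10^-7 = 5.71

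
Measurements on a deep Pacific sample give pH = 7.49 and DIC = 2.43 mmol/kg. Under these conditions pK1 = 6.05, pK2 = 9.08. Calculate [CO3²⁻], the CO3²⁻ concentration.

[CO3²⁻] = 0.0588 mmol/kg

α₂ = 1 / (1 + [H⁺]/K2 + [H⁺]²/(K1K2)) = 1 / (1 + 10^+1.59 + 10^+0.15)
   = 1 / (1 + 38.905 + 1.4125) = 1/41.317 = 0.02420
[CO3²⁻] = α₂ × DIC = 0.02420 × 2.43 = 0.0588 mmol/kg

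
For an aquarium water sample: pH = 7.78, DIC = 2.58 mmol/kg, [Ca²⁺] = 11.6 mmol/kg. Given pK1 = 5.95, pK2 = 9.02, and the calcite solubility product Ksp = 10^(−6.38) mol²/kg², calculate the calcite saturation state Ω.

Ω = 3.85

α₂ = 1 / (1 + [H⁺]/K2 + [H⁺]²/(K1K2)) = 1 / (1 + 10^+1.24 + 10^-0.59)
   = 1 / (1 + 17.378 + 0.25704) = 1/18.635 = 0.05366
[CO3²⁻] = α₂ × DIC = 0.05366 × 2.58 = 0.1384 mmol/kg
Ksp = 10^(−6.38) = 4.169×10^-7
Ω = [Ca²⁺][CO3²⁻]/Ksp = (11.6×10^-3)(1.384×10^-4) / 4.169×10^-7 = 3.85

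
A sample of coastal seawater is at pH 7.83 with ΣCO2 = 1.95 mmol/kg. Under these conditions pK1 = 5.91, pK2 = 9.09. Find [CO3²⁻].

α₂ = 1 / (1 + [H⁺]/K2 + [H⁺]²/(K1K2)) = 1 / (1 + 10^+1.26 + 10^-0.66)
   = 1 / (1 + 18.197 + 0.21878) = 1/19.416 = 0.05150
[CO3²⁻] = α₂ × DIC = 0.05150 × 1.95 = 0.100 mmol/kg

[CO3²⁻] = 0.100 mmol/kg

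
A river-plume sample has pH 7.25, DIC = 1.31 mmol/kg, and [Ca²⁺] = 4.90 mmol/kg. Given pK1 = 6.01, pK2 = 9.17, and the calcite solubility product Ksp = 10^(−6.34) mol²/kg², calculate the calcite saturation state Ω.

α₂ = 1 / (1 + [H⁺]/K2 + [H⁺]²/(K1K2)) = 1 / (1 + 10^+1.92 + 10^+0.68)
   = 1 / (1 + 83.176 + 4.7863) = 1/88.963 = 0.01124
[CO3²⁻] = α₂ × DIC = 0.01124 × 1.31 = 0.01473 mmol/kg = 14.73 μmol/kg
Ksp = 10^(−6.34) = 4.571×10^-7
Ω = [Ca²⁺][CO3²⁻]/Ksp = (4.90×10^-3)(1.473×10^-5) / 4.571×10^-7 = 0.158

Ω = 0.158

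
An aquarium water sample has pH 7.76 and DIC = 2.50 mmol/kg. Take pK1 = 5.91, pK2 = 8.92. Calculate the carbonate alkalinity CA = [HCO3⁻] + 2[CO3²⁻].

CA = [HCO3⁻] + 2[CO3²⁻] = (α₁ + 2α₂)·DIC
At pH 7.76: [H⁺]/K1 = 10^-1.85 = 0.014125, K2/[H⁺] = 10^-1.16 = 0.069183
α₁ = 1/(1 + 0.014125 + 0.069183) = 1/1.0833 = 0.9231; α₂ = α₁·K2/[H⁺] = 0.06386
α₁ + 2α₂ = 1.0508
CA = 1.0508 × 2.50 = 2.63 mmol/kg

CA = 2.63 mmol/kg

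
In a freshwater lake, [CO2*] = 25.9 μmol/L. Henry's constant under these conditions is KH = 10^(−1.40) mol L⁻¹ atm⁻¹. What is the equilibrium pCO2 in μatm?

pCO2 = 651 μatm

KH = 10^(−1.40) = 3.981×10^-2 mol L⁻¹ atm⁻¹
pCO2 = [CO2*]/KH = 25.9×10^-6 / 3.981×10^-2 = 6.51×10^-4 atm = 651 μatm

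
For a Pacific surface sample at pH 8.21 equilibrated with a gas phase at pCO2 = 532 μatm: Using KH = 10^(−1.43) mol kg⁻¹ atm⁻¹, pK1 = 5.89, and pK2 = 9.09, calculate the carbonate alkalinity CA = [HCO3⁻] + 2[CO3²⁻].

CA = 5.22 mmol/kg

[CO2*] = KH · pCO2 = 10^(−1.43) × 532×10^-6 = 1.977×10^-5 mol/kg
α₀ = 1/(1 + K1/[H⁺] + K1K2/[H⁺]²) = 1/(1 + 10^+2.32 + 10^+1.44) = 0.004211
DIC = [CO2*]/α₀ = 1.977×10^-5 / 0.004211 = 4.694 mmol/kg
CA = (α₁ + 2α₂)·DIC = (0.8798 + 2×0.1160) × 4.694 = 5.22 mmol/kg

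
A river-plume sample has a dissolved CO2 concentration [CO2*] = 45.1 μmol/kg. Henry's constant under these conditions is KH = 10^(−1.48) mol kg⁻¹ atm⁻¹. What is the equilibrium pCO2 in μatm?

pCO2 = 1360 μatm

KH = 10^(−1.48) = 3.311×10^-2 mol kg⁻¹ atm⁻¹
pCO2 = [CO2*]/KH = 45.1×10^-6 / 3.311×10^-2 = 1.36×10^-3 atm = 1360 μatm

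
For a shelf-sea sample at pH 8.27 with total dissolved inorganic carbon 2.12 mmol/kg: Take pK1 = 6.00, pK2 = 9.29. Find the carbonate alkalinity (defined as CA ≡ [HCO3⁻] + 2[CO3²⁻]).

CA = 2.29 mmol/kg

CA = [HCO3⁻] + 2[CO3²⁻] = (α₁ + 2α₂)·DIC
At pH 8.27: [H⁺]/K1 = 10^-2.27 = 0.0053703, K2/[H⁺] = 10^-1.02 = 0.095499
α₁ = 1/(1 + 0.0053703 + 0.095499) = 1/1.1009 = 0.9084; α₂ = α₁·K2/[H⁺] = 0.08675
α₁ + 2α₂ = 1.0819
CA = 1.0819 × 2.12 = 2.29 mmol/kg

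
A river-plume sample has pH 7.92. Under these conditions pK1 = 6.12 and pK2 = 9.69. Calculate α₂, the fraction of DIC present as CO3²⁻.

α₂ = 0.0164

α₂ = 1 / (1 + [H⁺]/K2 + [H⁺]²/(K1K2)) = 1 / (1 + 10^+1.77 + 10^-0.03)
   = 1 / (1 + 58.884 + 0.93325) = 1/60.818 = 0.01644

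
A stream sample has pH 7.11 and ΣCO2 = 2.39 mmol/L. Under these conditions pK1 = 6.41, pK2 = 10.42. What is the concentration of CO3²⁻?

[CO3²⁻] = 0.975 μmol/L

α₂ = 1 / (1 + [H⁺]/K2 + [H⁺]²/(K1K2)) = 1 / (1 + 10^+3.31 + 10^+2.61)
   = 1 / (1 + 2041.7 + 407.38) = 1/2450.1 = 0.0004081
[CO3²⁻] = α₂ × DIC = 0.0004081 × 2.39 = 0.000975 mmol/L = 0.975 μmol/L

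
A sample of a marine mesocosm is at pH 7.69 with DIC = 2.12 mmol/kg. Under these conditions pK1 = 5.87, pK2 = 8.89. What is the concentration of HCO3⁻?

[HCO3⁻] = 1.97 mmol/kg

α₁ = 1 / (1 + [H⁺]/K1 + K2/[H⁺]) = 1 / (1 + 10^-1.82 + 10^-1.20)
   = 1 / (1 + 0.015136 + 0.063096) = 1/1.0782 = 0.9274
[HCO3⁻] = α₁ × DIC = 0.9274 × 2.12 = 1.97 mmol/kg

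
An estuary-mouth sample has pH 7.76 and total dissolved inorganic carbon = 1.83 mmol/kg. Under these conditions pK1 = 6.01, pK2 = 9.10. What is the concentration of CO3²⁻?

α₂ = 1 / (1 + [H⁺]/K2 + [H⁺]²/(K1K2)) = 1 / (1 + 10^+1.34 + 10^-0.41)
   = 1 / (1 + 21.878 + 0.38905) = 1/23.267 = 0.04298
[CO3²⁻] = α₂ × DIC = 0.04298 × 1.83 = 0.0787 mmol/kg

[CO3²⁻] = 0.0787 mmol/kg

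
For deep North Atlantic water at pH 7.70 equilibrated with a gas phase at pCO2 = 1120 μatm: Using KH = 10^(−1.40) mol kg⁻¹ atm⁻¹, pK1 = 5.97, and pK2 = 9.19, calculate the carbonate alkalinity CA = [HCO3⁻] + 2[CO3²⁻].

[CO2*] = KH · pCO2 = 10^(−1.40) × 1120×10^-6 = 4.459×10^-5 mol/kg
α₀ = 1/(1 + K1/[H⁺] + K1K2/[H⁺]²) = 1/(1 + 10^+1.73 + 10^+0.24) = 0.01772
DIC = [CO2*]/α₀ = 4.459×10^-5 / 0.01772 = 2.517 mmol/kg
CA = (α₁ + 2α₂)·DIC = (0.9515 + 2×0.03079) × 2.517 = 2.55 mmol/kg

CA = 2.55 mmol/kg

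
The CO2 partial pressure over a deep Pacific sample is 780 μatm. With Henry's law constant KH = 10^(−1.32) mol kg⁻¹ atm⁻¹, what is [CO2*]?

KH = 10^(−1.32) = 4.786×10^-2 mol kg⁻¹ atm⁻¹
[CO2*] = KH · pCO2 = 4.786×10^-2 × 780×10^-6 atm = 3.73×10^-5 mol/kg

[CO2*] = 37.3 μmol/kg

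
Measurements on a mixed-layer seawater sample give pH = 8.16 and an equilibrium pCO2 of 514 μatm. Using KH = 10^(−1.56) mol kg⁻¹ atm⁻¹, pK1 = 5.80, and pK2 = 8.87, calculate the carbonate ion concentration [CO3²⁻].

[CO2*] = KH · pCO2 = 10^(−1.56) × 514×10^-6 = 1.416×10^-5 mol/kg
α₀ = 1/(1 + K1/[H⁺] + K1K2/[H⁺]²) = 1/(1 + 10^+2.36 + 10^+1.65) = 0.003640
DIC = [CO2*]/α₀ = 1.416×10^-5 / 0.003640 = 3.890 mmol/kg
[CO3²⁻] = α₂·DIC; α₂ = 0.1626, so [CO3²⁻] = 0.1626 × 3.890 = 0.632 mmol/kg

[CO3²⁻] = 0.632 mmol/kg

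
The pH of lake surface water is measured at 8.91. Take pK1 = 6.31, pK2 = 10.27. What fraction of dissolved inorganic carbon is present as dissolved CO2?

α₀ = 0.00240

α₀ = 1 / (1 + K1/[H⁺] + K1K2/[H⁺]²) = 1 / (1 + 10^+2.60 + 10^+1.24)
   = 1 / (1 + 398.11 + 17.378) = 1/416.49 = 0.002401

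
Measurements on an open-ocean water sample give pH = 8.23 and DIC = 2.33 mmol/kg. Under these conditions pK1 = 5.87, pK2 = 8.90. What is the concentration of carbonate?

[CO3²⁻] = 0.409 mmol/kg

α₂ = 1 / (1 + [H⁺]/K2 + [H⁺]²/(K1K2)) = 1 / (1 + 10^+0.67 + 10^-1.69)
   = 1 / (1 + 4.6774 + 0.020417) = 1/5.6978 = 0.1755
[CO3²⁻] = α₂ × DIC = 0.1755 × 2.33 = 0.409 mmol/kg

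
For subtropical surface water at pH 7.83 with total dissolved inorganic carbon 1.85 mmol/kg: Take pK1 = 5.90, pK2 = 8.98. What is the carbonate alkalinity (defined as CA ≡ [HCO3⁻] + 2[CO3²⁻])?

CA = 1.95 mmol/kg

CA = [HCO3⁻] + 2[CO3²⁻] = (α₁ + 2α₂)·DIC
At pH 7.83: [H⁺]/K1 = 10^-1.93 = 0.011749, K2/[H⁺] = 10^-1.15 = 0.070795
α₁ = 1/(1 + 0.011749 + 0.070795) = 1/1.0825 = 0.9238; α₂ = α₁·K2/[H⁺] = 0.06540
α₁ + 2α₂ = 1.0545
CA = 1.0545 × 1.85 = 1.95 mmol/kg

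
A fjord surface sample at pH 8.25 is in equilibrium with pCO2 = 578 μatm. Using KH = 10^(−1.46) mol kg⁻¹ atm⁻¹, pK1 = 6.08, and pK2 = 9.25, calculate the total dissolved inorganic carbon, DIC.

DIC = 3.28 mmol/kg

[CO2*] = KH · pCO2 = 10^(−1.46) × 578×10^-6 = 2.004×10^-5 mol/kg
α₀ = 1/(1 + K1/[H⁺] + K1K2/[H⁺]²) = 1/(1 + 10^+2.17 + 10^+1.17) = 0.006109
DIC = [CO2*]/α₀ = 2.004×10^-5 / 0.006109 = 3.28 mmol/kg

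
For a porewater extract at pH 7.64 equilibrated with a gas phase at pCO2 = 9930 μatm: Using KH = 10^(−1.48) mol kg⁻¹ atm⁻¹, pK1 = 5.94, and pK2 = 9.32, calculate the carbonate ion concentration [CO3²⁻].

[CO2*] = KH · pCO2 = 10^(−1.48) × 9930×10^-6 = 3.288×10^-4 mol/kg
α₀ = 1/(1 + K1/[H⁺] + K1K2/[H⁺]²) = 1/(1 + 10^+1.70 + 10^+0.02) = 0.01917
DIC = [CO2*]/α₀ = 3.288×10^-4 / 0.01917 = 17.15 mmol/kg
[CO3²⁻] = α₂·DIC; α₂ = 0.02007, so [CO3²⁻] = 0.02007 × 17.15 = 0.344 mmol/kg

[CO3²⁻] = 0.344 mmol/kg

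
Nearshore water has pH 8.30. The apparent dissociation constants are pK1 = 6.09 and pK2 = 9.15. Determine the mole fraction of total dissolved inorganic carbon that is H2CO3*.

α₀ = 0.00537

α₀ = 1 / (1 + K1/[H⁺] + K1K2/[H⁺]²) = 1 / (1 + 10^+2.21 + 10^+1.36)
   = 1 / (1 + 162.18 + 22.909) = 1/186.09 = 0.005374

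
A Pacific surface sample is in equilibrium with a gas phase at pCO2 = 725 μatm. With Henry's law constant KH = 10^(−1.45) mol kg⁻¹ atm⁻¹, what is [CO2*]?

[CO2*] = 25.7 μmol/kg

KH = 10^(−1.45) = 3.548×10^-2 mol kg⁻¹ atm⁻¹
[CO2*] = KH · pCO2 = 3.548×10^-2 × 725×10^-6 atm = 2.57×10^-5 mol/kg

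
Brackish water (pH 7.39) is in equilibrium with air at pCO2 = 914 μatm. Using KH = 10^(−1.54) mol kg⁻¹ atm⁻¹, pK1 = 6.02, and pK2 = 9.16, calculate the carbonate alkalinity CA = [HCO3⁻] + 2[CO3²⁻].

[CO2*] = KH · pCO2 = 10^(−1.54) × 914×10^-6 = 2.636×10^-5 mol/kg
α₀ = 1/(1 + K1/[H⁺] + K1K2/[H⁺]²) = 1/(1 + 10^+1.37 + 10^-0.40) = 0.04026
DIC = [CO2*]/α₀ = 2.636×10^-5 / 0.04026 = 0.6548 mmol/kg
CA = (α₁ + 2α₂)·DIC = (0.9437 + 2×0.01603) × 0.6548 = 0.639 mmol/kg

CA = 0.639 mmol/kg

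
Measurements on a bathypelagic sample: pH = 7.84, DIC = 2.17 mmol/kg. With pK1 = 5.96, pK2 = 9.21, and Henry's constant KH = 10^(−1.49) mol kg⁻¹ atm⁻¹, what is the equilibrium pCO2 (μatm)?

pCO2 = 837 μatm

α₀ = 1 / (1 + K1/[H⁺] + K1K2/[H⁺]²) = 1 / (1 + 10^+1.88 + 10^+0.51)
   = 1 / (1 + 75.858 + 3.2359) = 1/80.094 = 0.01249
[CO2*] = α₀ × DIC = 0.01249 × 2.17 = 0.02709 mmol/kg
pCO2 = [CO2*]/KH = 2.709×10^-5 / 3.236×10^-2 = 837 μatm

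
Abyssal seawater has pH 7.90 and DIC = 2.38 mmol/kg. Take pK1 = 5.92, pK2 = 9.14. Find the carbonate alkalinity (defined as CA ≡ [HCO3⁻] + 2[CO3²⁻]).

CA = [HCO3⁻] + 2[CO3²⁻] = (α₁ + 2α₂)·DIC
At pH 7.90: [H⁺]/K1 = 10^-1.98 = 0.010471, K2/[H⁺] = 10^-1.24 = 0.057544
α₁ = 1/(1 + 0.010471 + 0.057544) = 1/1.0680 = 0.9363; α₂ = α₁·K2/[H⁺] = 0.05388
α₁ + 2α₂ = 1.0441
CA = 1.0441 × 2.38 = 2.48 mmol/kg

CA = 2.48 mmol/kg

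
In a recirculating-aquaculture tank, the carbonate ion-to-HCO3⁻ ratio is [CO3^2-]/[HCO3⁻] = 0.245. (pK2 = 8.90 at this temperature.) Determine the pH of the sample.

From K2 = [H⁺][CO3^2-]/[HCO3⁻]:  pH = pK2 + log₁₀([CO3^2-]/[HCO3⁻])
log₁₀(0.245) = -0.611
pH = 8.90 + (-0.611) = 8.29

pH = 8.29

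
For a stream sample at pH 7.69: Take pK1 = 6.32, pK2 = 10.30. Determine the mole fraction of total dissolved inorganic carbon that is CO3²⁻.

α₂ = 0.00235

α₂ = 1 / (1 + [H⁺]/K2 + [H⁺]²/(K1K2)) = 1 / (1 + 10^+2.61 + 10^+1.24)
   = 1 / (1 + 407.38 + 17.378) = 1/425.76 = 0.002349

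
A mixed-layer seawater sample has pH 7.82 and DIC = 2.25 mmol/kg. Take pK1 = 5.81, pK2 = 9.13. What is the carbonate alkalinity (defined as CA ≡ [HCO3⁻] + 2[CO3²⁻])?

CA = [HCO3⁻] + 2[CO3²⁻] = (α₁ + 2α₂)·DIC
At pH 7.82: [H⁺]/K1 = 10^-2.01 = 0.0097724, K2/[H⁺] = 10^-1.31 = 0.048978
α₁ = 1/(1 + 0.0097724 + 0.048978) = 1/1.0588 = 0.9445; α₂ = α₁·K2/[H⁺] = 0.04626
α₁ + 2α₂ = 1.0370
CA = 1.0370 × 2.25 = 2.33 mmol/kg

CA = 2.33 mmol/kg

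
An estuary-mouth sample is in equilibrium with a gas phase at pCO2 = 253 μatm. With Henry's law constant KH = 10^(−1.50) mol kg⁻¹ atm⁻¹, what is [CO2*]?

KH = 10^(−1.50) = 3.162×10^-2 mol kg⁻¹ atm⁻¹
[CO2*] = KH · pCO2 = 3.162×10^-2 × 253×10^-6 atm = 8.00×10^-6 mol/kg

[CO2*] = 8.00 μmol/kg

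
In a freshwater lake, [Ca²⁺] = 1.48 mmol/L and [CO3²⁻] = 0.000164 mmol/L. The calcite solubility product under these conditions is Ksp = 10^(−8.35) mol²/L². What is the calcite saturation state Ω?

Ω = 0.0543

Ksp = 10^(−8.35) = 4.467×10^-9
Ω = [Ca²⁺][CO3²⁻]/Ksp = (1.48×10^-3)(0.000164×10^-3) / 4.467×10^-9 = 0.0543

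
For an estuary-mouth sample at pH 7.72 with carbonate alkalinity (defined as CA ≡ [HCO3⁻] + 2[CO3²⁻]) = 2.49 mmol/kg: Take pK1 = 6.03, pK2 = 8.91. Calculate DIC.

CA = [HCO3⁻] + 2[CO3²⁻] = (α₁ + 2α₂)·DIC
At pH 7.72: [H⁺]/K1 = 10^-1.69 = 0.020417, K2/[H⁺] = 10^-1.19 = 0.064565
α₁ = 1/(1 + 0.020417 + 0.064565) = 1/1.0850 = 0.9217; α₂ = α₁·K2/[H⁺] = 0.05951
α₁ + 2α₂ = 1.0407
DIC = CA / (α₁ + 2α₂) = 2.49 / 1.0407 = 2.39 mmol/kg

DIC = 2.39 mmol/kg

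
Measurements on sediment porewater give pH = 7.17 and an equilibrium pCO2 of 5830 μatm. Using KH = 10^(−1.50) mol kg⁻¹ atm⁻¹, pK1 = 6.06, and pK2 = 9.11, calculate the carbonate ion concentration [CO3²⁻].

[CO2*] = KH · pCO2 = 10^(−1.50) × 5830×10^-6 = 1.844×10^-4 mol/kg
α₀ = 1/(1 + K1/[H⁺] + K1K2/[H⁺]²) = 1/(1 + 10^+1.11 + 10^-0.83) = 0.07127
DIC = [CO2*]/α₀ = 1.844×10^-4 / 0.07127 = 2.587 mmol/kg
[CO3²⁻] = α₂·DIC; α₂ = 0.01054, so [CO3²⁻] = 0.01054 × 2.587 = 0.0273 mmol/kg

[CO3²⁻] = 0.0273 mmol/kg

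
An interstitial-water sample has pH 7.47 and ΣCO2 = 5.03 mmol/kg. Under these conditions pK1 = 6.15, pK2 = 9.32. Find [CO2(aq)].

α₀ = 1 / (1 + K1/[H⁺] + K1K2/[H⁺]²) = 1 / (1 + 10^+1.32 + 10^-0.53)
   = 1 / (1 + 20.893 + 0.29512) = 1/22.188 = 0.04507
[CO2*] = α₀ × DIC = 0.04507 × 5.03 = 0.227 mmol/kg

[CO2*] = 0.227 mmol/kg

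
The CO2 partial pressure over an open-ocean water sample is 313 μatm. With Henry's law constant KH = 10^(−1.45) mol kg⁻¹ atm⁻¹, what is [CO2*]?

KH = 10^(−1.45) = 3.548×10^-2 mol kg⁻¹ atm⁻¹
[CO2*] = KH · pCO2 = 3.548×10^-2 × 313×10^-6 atm = 1.11×10^-5 mol/kg

[CO2*] = 11.1 μmol/kg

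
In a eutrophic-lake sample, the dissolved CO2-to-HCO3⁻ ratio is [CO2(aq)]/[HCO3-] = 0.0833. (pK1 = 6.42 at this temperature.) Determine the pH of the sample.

pH = 7.50

From K1 = [H⁺][HCO3-]/[CO2(aq)]:  pH = pK1 − log₁₀([CO2(aq)]/[HCO3-])
log₁₀(0.0833) = -1.079
pH = 6.42 − (-1.079) = 7.50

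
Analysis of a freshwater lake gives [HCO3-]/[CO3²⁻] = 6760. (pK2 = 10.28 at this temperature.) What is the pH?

pH = 6.45

From K2 = [H⁺][CO3²⁻]/[HCO3-]:  pH = pK2 − log₁₀([HCO3-]/[CO3²⁻])
log₁₀(6760) = +3.830
pH = 10.28 − (+3.830) = 6.45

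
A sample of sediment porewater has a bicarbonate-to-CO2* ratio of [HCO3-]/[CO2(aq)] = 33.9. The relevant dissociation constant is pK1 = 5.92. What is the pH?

From K1 = [H⁺][HCO3-]/[CO2(aq)]:  pH = pK1 + log₁₀([HCO3-]/[CO2(aq)])
log₁₀(33.9) = +1.530
pH = 5.92 + (+1.530) = 7.45

pH = 7.45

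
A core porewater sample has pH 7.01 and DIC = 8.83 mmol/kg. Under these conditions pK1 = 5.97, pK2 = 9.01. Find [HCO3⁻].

α₁ = 1 / (1 + [H⁺]/K1 + K2/[H⁺]) = 1 / (1 + 10^-1.04 + 10^-2.00)
   = 1 / (1 + 0.091201 + 0.010000) = 1/1.1012 = 0.9081
[HCO3⁻] = α₁ × DIC = 0.9081 × 8.83 = 8.02 mmol/kg

[HCO3⁻] = 8.02 mmol/kg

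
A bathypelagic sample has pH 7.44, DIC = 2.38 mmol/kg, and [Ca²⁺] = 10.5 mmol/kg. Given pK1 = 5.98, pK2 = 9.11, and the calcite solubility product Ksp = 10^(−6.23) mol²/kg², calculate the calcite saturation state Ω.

Ω = 0.859

α₂ = 1 / (1 + [H⁺]/K2 + [H⁺]²/(K1K2)) = 1 / (1 + 10^+1.67 + 10^+0.21)
   = 1 / (1 + 46.774 + 1.6218) = 1/49.395 = 0.02024
[CO3²⁻] = α₂ × DIC = 0.02024 × 2.38 = 0.04818 mmol/kg
Ksp = 10^(−6.23) = 5.888×10^-7
Ω = [Ca²⁺][CO3²⁻]/Ksp = (10.5×10^-3)(4.818×10^-5) / 5.888×10^-7 = 0.859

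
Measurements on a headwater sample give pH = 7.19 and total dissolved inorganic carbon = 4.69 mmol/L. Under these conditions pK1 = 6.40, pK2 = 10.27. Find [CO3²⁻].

[CO3²⁻] = 3.35 μmol/L

α₂ = 1 / (1 + [H⁺]/K2 + [H⁺]²/(K1K2)) = 1 / (1 + 10^+3.08 + 10^+2.29)
   = 1 / (1 + 1202.3 + 194.98) = 1/1398.2 = 0.0007152
[CO3²⁻] = α₂ × DIC = 0.0007152 × 4.69 = 0.00335 mmol/L = 3.35 μmol/L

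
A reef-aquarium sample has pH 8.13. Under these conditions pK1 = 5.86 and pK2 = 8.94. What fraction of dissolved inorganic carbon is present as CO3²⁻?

α₂ = 1 / (1 + [H⁺]/K2 + [H⁺]²/(K1K2)) = 1 / (1 + 10^+0.81 + 10^-1.46)
   = 1 / (1 + 6.4565 + 0.034674) = 1/7.4912 = 0.1335

α₂ = 0.133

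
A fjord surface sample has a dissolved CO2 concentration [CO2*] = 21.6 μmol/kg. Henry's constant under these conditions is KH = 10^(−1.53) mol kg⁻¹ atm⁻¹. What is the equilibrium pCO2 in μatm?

pCO2 = 732 μatm

KH = 10^(−1.53) = 2.951×10^-2 mol kg⁻¹ atm⁻¹
pCO2 = [CO2*]/KH = 21.6×10^-6 / 2.951×10^-2 = 7.32×10^-4 atm = 732 μatm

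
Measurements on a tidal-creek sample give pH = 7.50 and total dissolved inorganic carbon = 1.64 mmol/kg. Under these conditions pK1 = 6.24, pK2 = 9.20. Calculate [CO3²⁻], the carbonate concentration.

α₂ = 1 / (1 + [H⁺]/K2 + [H⁺]²/(K1K2)) = 1 / (1 + 10^+1.70 + 10^+0.44)
   = 1 / (1 + 50.119 + 2.7542) = 1/53.873 = 0.01856
[CO3²⁻] = α₂ × DIC = 0.01856 × 1.64 = 0.0304 mmol/kg

[CO3²⁻] = 0.0304 mmol/kg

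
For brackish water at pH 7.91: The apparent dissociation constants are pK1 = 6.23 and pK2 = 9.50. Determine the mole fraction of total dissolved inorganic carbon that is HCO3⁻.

α₁ = 0.955

α₁ = 1 / (1 + [H⁺]/K1 + K2/[H⁺]) = 1 / (1 + 10^-1.68 + 10^-1.59)
   = 1 / (1 + 0.020893 + 0.025704) = 1/1.0466 = 0.9555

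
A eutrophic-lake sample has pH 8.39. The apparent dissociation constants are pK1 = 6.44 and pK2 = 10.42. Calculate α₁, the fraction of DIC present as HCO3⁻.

α₁ = 0.980

α₁ = 1 / (1 + [H⁺]/K1 + K2/[H⁺]) = 1 / (1 + 10^-1.95 + 10^-2.03)
   = 1 / (1 + 0.011220 + 0.0093325) = 1/1.0206 = 0.9799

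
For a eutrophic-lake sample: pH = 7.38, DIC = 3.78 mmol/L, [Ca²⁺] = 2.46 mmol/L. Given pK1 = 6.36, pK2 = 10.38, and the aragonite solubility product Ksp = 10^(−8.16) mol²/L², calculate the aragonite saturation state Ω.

Ω = 1.23

α₂ = 1 / (1 + [H⁺]/K2 + [H⁺]²/(K1K2)) = 1 / (1 + 10^+3.00 + 10^+1.98)
   = 1 / (1 + 1000.0 + 95.499) = 1/1096.5 = 0.0009120
[CO3²⁻] = α₂ × DIC = 0.0009120 × 3.78 = 0.003447 mmol/L = 3.447 μmol/L
Ksp = 10^(−8.16) = 6.918×10^-9
Ω = [Ca²⁺][CO3²⁻]/Ksp = (2.46×10^-3)(3.447×10^-6) / 6.918×10^-9 = 1.23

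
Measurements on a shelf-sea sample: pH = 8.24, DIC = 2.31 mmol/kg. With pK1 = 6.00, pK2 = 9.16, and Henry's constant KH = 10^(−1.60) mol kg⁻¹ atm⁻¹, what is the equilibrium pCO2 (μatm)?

pCO2 = 470 μatm

α₀ = 1 / (1 + K1/[H⁺] + K1K2/[H⁺]²) = 1 / (1 + 10^+2.24 + 10^+1.32)
   = 1 / (1 + 173.78 + 20.893) = 1/195.67 = 0.005111
[CO2*] = α₀ × DIC = 0.005111 × 2.31 = 0.01181 mmol/kg = 11.81 μmol/kg
pCO2 = [CO2*]/KH = 1.181×10^-5 / 2.512×10^-2 = 470 μatm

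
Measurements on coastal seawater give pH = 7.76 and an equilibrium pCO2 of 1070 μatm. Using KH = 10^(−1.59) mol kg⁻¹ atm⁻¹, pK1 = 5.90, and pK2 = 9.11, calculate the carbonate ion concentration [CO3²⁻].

[CO3²⁻] = 0.0890 mmol/kg

[CO2*] = KH · pCO2 = 10^(−1.59) × 1070×10^-6 = 2.750×10^-5 mol/kg
α₀ = 1/(1 + K1/[H⁺] + K1K2/[H⁺]²) = 1/(1 + 10^+1.86 + 10^+0.51) = 0.01304
DIC = [CO2*]/α₀ = 2.750×10^-5 / 0.01304 = 2.109 mmol/kg
[CO3²⁻] = α₂·DIC; α₂ = 0.04220, so [CO3²⁻] = 0.04220 × 2.109 = 0.0890 mmol/kg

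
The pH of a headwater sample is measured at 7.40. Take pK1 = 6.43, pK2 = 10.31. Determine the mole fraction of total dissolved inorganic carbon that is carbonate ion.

α₂ = 1 / (1 + [H⁺]/K2 + [H⁺]²/(K1K2)) = 1 / (1 + 10^+2.91 + 10^+1.94)
   = 1 / (1 + 812.83 + 87.096) = 1/900.93 = 0.001110

α₂ = 0.00111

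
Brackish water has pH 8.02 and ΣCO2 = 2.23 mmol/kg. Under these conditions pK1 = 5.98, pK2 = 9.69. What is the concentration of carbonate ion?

[CO3²⁻] = 0.0463 mmol/kg

α₂ = 1 / (1 + [H⁺]/K2 + [H⁺]²/(K1K2)) = 1 / (1 + 10^+1.67 + 10^-0.37)
   = 1 / (1 + 46.774 + 0.42658) = 1/48.200 = 0.02075
[CO3²⁻] = α₂ × DIC = 0.02075 × 2.23 = 0.0463 mmol/kg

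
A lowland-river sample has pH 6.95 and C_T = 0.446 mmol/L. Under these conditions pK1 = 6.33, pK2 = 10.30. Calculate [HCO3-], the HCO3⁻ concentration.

[HCO3⁻] = 0.360 mmol/L

α₁ = 1 / (1 + [H⁺]/K1 + K2/[H⁺]) = 1 / (1 + 10^-0.62 + 10^-3.35)
   = 1 / (1 + 0.23988 + 0.00044668) = 1/1.2403 = 0.8062
[HCO3⁻] = α₁ × DIC = 0.8062 × 0.446 = 0.360 mmol/L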